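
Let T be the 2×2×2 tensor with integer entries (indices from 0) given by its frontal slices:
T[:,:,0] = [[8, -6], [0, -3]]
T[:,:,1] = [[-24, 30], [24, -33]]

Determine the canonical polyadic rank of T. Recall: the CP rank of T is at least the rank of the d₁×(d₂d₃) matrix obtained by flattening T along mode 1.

Lower bound: the mode-3 unfolding of T (rows indexed by k, columns by (i,j) = (0,0), (0,1), (1,0), (1,1)) is [[8, -6, 0, -3], [-24, 30, 24, -33]].
There the 2×2 minor on rows k ∈ {0, 1}, columns (i,j) ∈ {(0,0), (0,1)} is det [[8, -6], [-24, 30]] = 96 ≠ 0, so this unfolding has rank ≥ 2; CP rank is at least every unfolding rank, so rank(T) ≥ 2. (This is only a lower bound: in general the CP rank may exceed every unfolding rank, so we still need to exhibit 2 rank-1 terms summing to T.)
Upper bound — finding two terms. Write S_k = T[:,:,k] for the frontal slices: S₀ = [[8, -6], [0, -3]], S₁ = [[-24, 30], [24, -33]].
If T = a₁ ∘ b₁ ∘ c₁ + a₂ ∘ b₂ ∘ c₂ then each S_k = c₁[k]·a₁b₁ᵀ + c₂[k]·a₂b₂ᵀ. S₀ and S₁ are linearly independent, so a₁b₁ᵀ and a₂b₂ᵀ must span the same plane of matrices: they are the rank-1 matrices of the form x·S₀ + y·S₁.
det(x·S₀ + y·S₁) is −24·x² − 48·xy + 72·y² = (-24)·(x + 3·y)(x − y), vanishing at (x:y) = (3:-1) and (1:1).
M₁ = 3·S₀ − S₁ = [[48, -48], [-24, 24]] = 24·[2, -1][1, -1]ᵀ and M₂ = S₀ + S₁ = [[-16, 24], [24, -36]] = (-4)·[2, -3][2, -3]ᵀ, so take a₁ = [2, -1], b₁ = [1, -1], a₂ = [2, -3], b₂ = [2, -3].
Each slice is an integer combination of E₁ = a₁b₁ᵀ and E₂ = a₂b₂ᵀ: S₀ = 6·E₁ − E₂, S₁ = −6·E₁ − 3·E₂; reading off coefficients, c₁ = [6, -6] and c₂ = [-1, -3].
Hence T = [2, -1] ∘ [1, -1] ∘ [6, -6] + [2, -3] ∘ [2, -3] ∘ [-1, -3], so rank(T) ≤ 2.
These bounds meet, so rank(T) = 2.

2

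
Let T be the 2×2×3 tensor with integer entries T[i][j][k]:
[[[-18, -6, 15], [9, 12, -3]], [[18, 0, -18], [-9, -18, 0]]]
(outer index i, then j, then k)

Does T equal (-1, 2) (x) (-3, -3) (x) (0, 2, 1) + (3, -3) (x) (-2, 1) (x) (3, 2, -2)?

Reconstruct entrywise from the claimed factors. For example, T[0,0,1] = -6 and Σₗ aₗ[0]bₗ[0]cₗ[1] = (-1)·(-3)·(2) + (3)·(-2)·(2) = -6; checking all 12 entries, every one matches. The claim holds.

Yes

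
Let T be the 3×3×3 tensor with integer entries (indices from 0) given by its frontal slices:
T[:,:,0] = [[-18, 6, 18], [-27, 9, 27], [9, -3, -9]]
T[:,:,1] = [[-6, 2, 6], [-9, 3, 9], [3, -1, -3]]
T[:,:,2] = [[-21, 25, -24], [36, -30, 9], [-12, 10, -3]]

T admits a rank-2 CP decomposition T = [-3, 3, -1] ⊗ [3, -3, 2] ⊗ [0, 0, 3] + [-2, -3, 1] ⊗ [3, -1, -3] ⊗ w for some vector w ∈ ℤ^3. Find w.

w = [3, 1, -1]

Subtract the known terms from T to get the rank-1 residual R = [-2, -3, 1] ⊗ [3, -1, -3] ⊗ w, so R[i,j,k] = a[i]·b[j]·w[k]. Pick indices with nonzero a[0]·b[0] = (-2)·(3) = -6. Only the fibre through (0,0,·) is needed: R[0,0,:] = T[0,0,:] − Σₗ aₗ[0]bₗ[0]cₗ = [-18, -6, -21] − (-3)·(3)·[0, 0, 3] = [-18, -6, 6]. Then w[k] = R[0,0,k] / -6 for each k, giving w = [-18, -6, 6] / -6 = [3, 1, -1].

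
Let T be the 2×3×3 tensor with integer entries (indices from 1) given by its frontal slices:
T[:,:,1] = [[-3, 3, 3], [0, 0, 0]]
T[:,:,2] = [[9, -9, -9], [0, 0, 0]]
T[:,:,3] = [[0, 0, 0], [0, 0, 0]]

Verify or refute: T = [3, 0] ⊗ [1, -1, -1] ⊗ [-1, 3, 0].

Yes

Reconstruct entrywise from the claimed factors. For example, T[2,3,3] = 0 and Σₗ aₗ[2]bₗ[3]cₗ[3] = (0)·(-1)·(0) = 0; checking all 18 entries, every one matches. The claim holds.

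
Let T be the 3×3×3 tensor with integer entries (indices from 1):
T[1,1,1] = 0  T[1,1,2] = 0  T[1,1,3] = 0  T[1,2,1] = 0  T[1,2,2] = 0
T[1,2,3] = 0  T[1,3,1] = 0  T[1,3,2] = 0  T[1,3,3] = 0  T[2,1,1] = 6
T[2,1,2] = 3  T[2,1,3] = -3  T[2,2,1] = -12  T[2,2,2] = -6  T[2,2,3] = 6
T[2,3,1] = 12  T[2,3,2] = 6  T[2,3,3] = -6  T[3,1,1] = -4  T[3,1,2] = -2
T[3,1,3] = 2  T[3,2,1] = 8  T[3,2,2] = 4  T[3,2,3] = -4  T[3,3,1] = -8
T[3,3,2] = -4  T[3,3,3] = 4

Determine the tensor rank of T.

Lower bound: T ≠ 0 (e.g. T[2,1,1] = 6), so rank(T) ≥ 1.
Upper bound: if T = a ⊗ b ⊗ c then every fibre of T is a multiple of the corresponding factor, so read the factors off the fibres through the nonzero entry T[2,1,1] = 6.
The mode-1 fibre T[:,1,1] = [0, 6, -4] gives a = (0, 3, -2) (primitive direction); the mode-2 fibre T[2,:,1] = [6, -12, 12] gives b = (1, -2, 2); then c[k] = T[2,1,k] / (a[2]·b[1]) = [6, 3, -3] / 3 = (2, 1, -1).
Expanding (0, 3, -2) ⊗ (1, -2, 2) ⊗ (2, 1, -1) reproduces all 27 entries of T, so T = (0, 3, -2) ⊗ (1, -2, 2) ⊗ (2, 1, -1) and rank(T) ≤ 1.
These bounds meet, so rank(T) = 1.

1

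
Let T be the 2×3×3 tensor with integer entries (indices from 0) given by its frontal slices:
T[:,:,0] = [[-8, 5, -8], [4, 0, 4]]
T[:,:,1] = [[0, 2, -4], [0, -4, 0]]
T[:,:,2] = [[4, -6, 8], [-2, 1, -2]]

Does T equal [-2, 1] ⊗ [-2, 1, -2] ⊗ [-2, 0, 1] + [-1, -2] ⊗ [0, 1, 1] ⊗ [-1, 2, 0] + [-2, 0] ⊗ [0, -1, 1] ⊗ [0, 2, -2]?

No

Reconstruct entry (0,2,0) from the claimed factors: Σₗ aₗ[0]bₗ[2]cₗ[0] = (-2)·(-2)·(-2) + (-1)·(1)·(-1) + (-2)·(1)·(0) = -7, but T[0,2,0] = -8. The claim is false.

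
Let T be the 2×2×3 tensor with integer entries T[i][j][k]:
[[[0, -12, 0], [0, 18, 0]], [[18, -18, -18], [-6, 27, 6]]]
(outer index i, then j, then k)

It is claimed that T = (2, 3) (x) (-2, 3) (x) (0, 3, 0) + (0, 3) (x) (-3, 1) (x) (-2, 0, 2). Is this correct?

Reconstruct entrywise from the claimed factors. For example, T[0,1,0] = 0 and Σₗ aₗ[0]bₗ[1]cₗ[0] = (2)·(3)·(0) + (0)·(1)·(-2) = 0; checking all 12 entries, every one matches. The claim holds.

Yes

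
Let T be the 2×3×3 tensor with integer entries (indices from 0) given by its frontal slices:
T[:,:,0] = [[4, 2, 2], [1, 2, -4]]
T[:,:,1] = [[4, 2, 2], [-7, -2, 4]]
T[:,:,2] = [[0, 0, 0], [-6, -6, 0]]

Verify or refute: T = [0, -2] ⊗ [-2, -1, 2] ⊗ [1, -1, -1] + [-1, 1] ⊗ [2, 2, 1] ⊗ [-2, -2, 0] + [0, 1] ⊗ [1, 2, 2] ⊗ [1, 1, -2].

No

Reconstruct entry (0,1,0) from the claimed factors: Σₗ aₗ[0]bₗ[1]cₗ[0] = (0)·(-1)·(1) + (-1)·(2)·(-2) + (0)·(2)·(1) = 4, but T[0,1,0] = 2. The claim is false.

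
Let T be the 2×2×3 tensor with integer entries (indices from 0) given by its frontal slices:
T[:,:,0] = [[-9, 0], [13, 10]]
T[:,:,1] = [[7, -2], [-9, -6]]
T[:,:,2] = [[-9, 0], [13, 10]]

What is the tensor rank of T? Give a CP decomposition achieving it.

Lower bound: in the mode-3 unfolding of T (rows indexed by k, columns by (i,j)) the 2×2 minor on rows k ∈ {0, 1}, columns (i,j) ∈ {(0,0), (0,1)} is det [[-9, 0], [7, -2]] = 18 ≠ 0, so that unfolding has rank ≥ 2 and hence rank(T) ≥ 2 (CP rank is at least every unfolding rank, though it can be larger).
Upper bound: with S_k = T[:,:,k], the two rank-1 terms a₁b₁ᵀ, a₂b₂ᵀ are the rank-1 members of the pencil x·S₀ + y·S₁.
det(x·S₀ + y·S₁) is −90·x² + 150·xy − 60·y² = (-30)·(3·x − 2·y)(x − y), vanishing at (x:y) = (2:3) and (1:1).
M₁ = 2·S₀ + 3·S₁ = [[3, -6], [-1, 2]] = [3, -1][1, -2]ᵀ and M₂ = S₀ + S₁ = [[-2, -2], [4, 4]] = (-2)·[1, -2][1, 1]ᵀ, so take a₁ = [3, -1], b₁ = [1, -2], a₂ = [1, -2], b₂ = [1, 1].
Each slice is an integer combination of E₁ = a₁b₁ᵀ and E₂ = a₂b₂ᵀ: S₀ = −E₁ − 6·E₂, S₁ = E₁ + 4·E₂, S₂ = −E₁ − 6·E₂; reading off coefficients, c₁ = [-1, 1, -1] and c₂ = [-6, 4, -6].
Hence T = [3, -1] ⊗ [1, -2] ⊗ [-1, 1, -1] + [1, -2] ⊗ [1, 1] ⊗ [-6, 4, -6], so rank(T) ≤ 2.
These bounds meet, so rank(T) = 2.

rank(T) = 2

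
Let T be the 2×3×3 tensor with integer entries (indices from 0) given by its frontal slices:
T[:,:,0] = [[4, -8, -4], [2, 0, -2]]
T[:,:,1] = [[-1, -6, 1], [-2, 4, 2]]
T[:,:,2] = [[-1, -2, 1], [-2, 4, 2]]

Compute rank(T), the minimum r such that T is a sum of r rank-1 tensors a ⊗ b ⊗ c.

Lower bound: the mode-3 unfolding of T (rows indexed by k, columns by (i,j) = (0,0), (0,1), (0,2), (1,0), (1,1), (1,2)) is [[4, -8, -4, 2, 0, -2], [-1, -6, 1, -2, 4, 2], [-1, -2, 1, -2, 4, 2]].
There the 3×3 minor on rows k ∈ {0, 1, 2}, columns (i,j) ∈ {(0,0), (0,1), (1,0)} is det [[4, -8, 2], [-1, -6, -2], [-1, -2, -2]] = 24 ≠ 0, so this unfolding has rank ≥ 3; CP rank is at least every unfolding rank, so rank(T) ≥ 3. (Unfolding ranks only ever bound the CP rank from below — rank(T) can be strictly larger than all of them — so the matching upper bound has to come from an explicit 3-term decomposition.)
Upper bound: T is a sum of 3 rank-1 terms, T = (1, 0) ⊗ (0, 1, 0) ⊗ (-8, -8, -4) + (1, 2) ⊗ (1, -2, -1) ⊗ (0, -1, -1) + (2, 1) ⊗ (1, 0, -1) ⊗ (2, 0, 0) (one valid choice — decompositions are not unique — normalised so each a, b is primitive with positive first nonzero entry; check it by expanding all entries), so rank(T) ≤ 3.
These bounds meet, so rank(T) = 3.
Check entry T[1,1,0] = 0: (0)·(1)·(-8) + (2)·(-2)·(0) + (1)·(0)·(2) = 0.

3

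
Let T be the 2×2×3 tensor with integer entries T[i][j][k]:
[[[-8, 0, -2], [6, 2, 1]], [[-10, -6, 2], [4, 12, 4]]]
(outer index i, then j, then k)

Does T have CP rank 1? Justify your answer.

No

The mode-3 unfolding of T (rows indexed by k, columns by (i,j) = (0,0), (0,1), (1,0), (1,1)) is [[-8, 6, -10, 4], [0, 2, -6, 12], [-2, 1, 2, 4]].
There the 3×3 minor on rows k ∈ {0, 1, 2}, columns (i,j) ∈ {(0,0), (0,1), (1,0)} is det [[-8, 6, -10], [0, 2, -6], [-2, 1, 2]] = -48 ≠ 0, so this unfolding has rank ≥ 3; CP rank is at least every unfolding rank, so rank(T) ≥ 3.
In particular rank(T) ≥ 3 > 1, so T is not rank-1.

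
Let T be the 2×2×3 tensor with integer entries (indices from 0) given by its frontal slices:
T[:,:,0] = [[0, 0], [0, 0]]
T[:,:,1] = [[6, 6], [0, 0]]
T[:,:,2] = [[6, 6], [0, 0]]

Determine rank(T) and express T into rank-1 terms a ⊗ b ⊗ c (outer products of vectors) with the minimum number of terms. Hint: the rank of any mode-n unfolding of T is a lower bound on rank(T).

rank(T) = 1

Lower bound: T ≠ 0 (e.g. T[0,0,1] = 6), so rank(T) ≥ 1.
Upper bound: the mode-1 fibre T[:,0,1] = [6, 0] gives a = [1, 0] (primitive direction); the mode-2 fibre T[0,:,1] = [6, 6] gives b = [1, 1]; then c[k] = T[0,0,k] / (a[0]·b[0]) = [0, 6, 6] / 1 = [0, 6, 6].
Expanding [1, 0] ⊗ [1, 1] ⊗ [0, 6, 6] reproduces all 12 entries of T, so T = [1, 0] ⊗ [1, 1] ⊗ [0, 6, 6] and rank(T) ≤ 1.
These bounds meet, so rank(T) = 1.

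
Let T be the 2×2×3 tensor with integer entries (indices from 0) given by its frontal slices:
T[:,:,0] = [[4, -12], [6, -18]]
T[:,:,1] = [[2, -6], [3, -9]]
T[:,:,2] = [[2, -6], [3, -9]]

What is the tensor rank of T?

1

Lower bound: T ≠ 0 (e.g. T[0,0,0] = 4), so rank(T) ≥ 1.
Upper bound: if T = a ⊗ b ⊗ c then every fibre of T is a multiple of the corresponding factor, so read the factors off the fibres through the nonzero entry T[0,0,0] = 4.
The mode-1 fibre T[:,0,0] = [4, 6] gives a = (2, 3) (primitive direction); the mode-2 fibre T[0,:,0] = [4, -12] gives b = (1, -3); then c[k] = T[0,0,k] / (a[0]·b[0]) = [4, 2, 2] / 2 = (2, 1, 1).
Expanding (2, 3) ⊗ (1, -3) ⊗ (2, 1, 1) reproduces all 12 entries of T, so T = (2, 3) ⊗ (1, -3) ⊗ (2, 1, 1) and rank(T) ≤ 1.
These bounds meet, so rank(T) = 1.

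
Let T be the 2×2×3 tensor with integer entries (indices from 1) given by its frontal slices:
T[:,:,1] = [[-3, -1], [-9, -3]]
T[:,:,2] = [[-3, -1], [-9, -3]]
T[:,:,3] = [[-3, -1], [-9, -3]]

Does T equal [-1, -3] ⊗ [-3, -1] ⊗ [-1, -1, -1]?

Yes

Reconstruct entrywise from the claimed factors. For example, T[1,2,3] = -1 and Σₗ aₗ[1]bₗ[2]cₗ[3] = (-1)·(-1)·(-1) = -1; checking all 12 entries, every one matches. The claim holds.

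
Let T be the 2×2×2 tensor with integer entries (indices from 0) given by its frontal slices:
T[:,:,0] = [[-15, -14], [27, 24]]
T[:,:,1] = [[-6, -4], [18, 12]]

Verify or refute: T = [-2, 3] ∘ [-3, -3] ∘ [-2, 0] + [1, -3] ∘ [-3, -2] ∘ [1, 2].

Yes

Reconstruct entrywise from the claimed factors. For example, T[0,1,1] = -4 and Σₗ aₗ[0]bₗ[1]cₗ[1] = (-2)·(-3)·(0) + (1)·(-2)·(2) = -4; checking all 8 entries, every one matches. The claim holds.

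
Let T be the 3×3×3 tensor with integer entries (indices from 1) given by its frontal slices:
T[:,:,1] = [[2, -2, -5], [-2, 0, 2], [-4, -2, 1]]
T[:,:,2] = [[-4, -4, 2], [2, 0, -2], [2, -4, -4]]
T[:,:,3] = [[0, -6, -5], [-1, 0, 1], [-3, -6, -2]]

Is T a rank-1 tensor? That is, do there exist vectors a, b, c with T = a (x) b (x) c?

No

The mode-3 unfolding of T (rows indexed by k, columns by (i,j) = (1,1), (1,2), (1,3), (2,1), (2,2), (2,3), (3,1), (3,2), (3,3)) is [[2, -2, -5, -2, 0, 2, -4, -2, 1], [-4, -4, 2, 2, 0, -2, 2, -4, -4], [0, -6, -5, -1, 0, 1, -3, -6, -2]].
There the 3×3 minor on rows k ∈ {1, 2, 3}, columns (i,j) ∈ {(1,1), (1,2), (1,3)} is det [[2, -2, -5], [-4, -4, 2], [0, -6, -5]] = -16 ≠ 0, so this unfolding has rank ≥ 3; CP rank is at least every unfolding rank, so rank(T) ≥ 3.
In particular rank(T) ≥ 3 > 1, so T is not rank-1.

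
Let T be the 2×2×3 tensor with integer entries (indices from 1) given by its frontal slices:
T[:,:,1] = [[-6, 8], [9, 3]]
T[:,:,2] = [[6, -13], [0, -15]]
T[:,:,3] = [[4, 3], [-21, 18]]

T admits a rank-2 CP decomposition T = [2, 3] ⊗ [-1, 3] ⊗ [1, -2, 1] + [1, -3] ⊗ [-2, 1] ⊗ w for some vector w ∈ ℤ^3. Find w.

w = [2, -1, -3]

Subtract the known terms from T to get the rank-1 residual R = [1, -3] ⊗ [-2, 1] ⊗ w, so R[i,j,k] = a[i]·b[j]·w[k]. Pick indices with nonzero a[1]·b[1] = (1)·(-2) = -2. Only the fibre through (1,1,·) is needed: R[1,1,:] = T[1,1,:] − Σₗ aₗ[1]bₗ[1]cₗ = [-6, 6, 4] − (2)·(-1)·[1, -2, 1] = [-4, 2, 6]. Then w[k] = R[1,1,k] / -2 for each k, giving w = [-4, 2, 6] / -2 = [2, -1, -3].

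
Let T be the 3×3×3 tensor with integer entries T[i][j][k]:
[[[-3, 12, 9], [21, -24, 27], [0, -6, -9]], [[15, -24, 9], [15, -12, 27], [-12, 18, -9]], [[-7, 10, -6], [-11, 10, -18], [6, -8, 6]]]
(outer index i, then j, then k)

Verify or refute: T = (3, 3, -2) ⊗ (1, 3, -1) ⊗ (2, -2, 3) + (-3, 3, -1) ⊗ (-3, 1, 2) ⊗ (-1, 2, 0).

Yes

Reconstruct entrywise from the claimed factors. For example, T[0,2,0] = 0 and Σₗ aₗ[0]bₗ[2]cₗ[0] = (3)·(-1)·(2) + (-3)·(2)·(-1) = 0; checking all 27 entries, every one matches. The claim holds.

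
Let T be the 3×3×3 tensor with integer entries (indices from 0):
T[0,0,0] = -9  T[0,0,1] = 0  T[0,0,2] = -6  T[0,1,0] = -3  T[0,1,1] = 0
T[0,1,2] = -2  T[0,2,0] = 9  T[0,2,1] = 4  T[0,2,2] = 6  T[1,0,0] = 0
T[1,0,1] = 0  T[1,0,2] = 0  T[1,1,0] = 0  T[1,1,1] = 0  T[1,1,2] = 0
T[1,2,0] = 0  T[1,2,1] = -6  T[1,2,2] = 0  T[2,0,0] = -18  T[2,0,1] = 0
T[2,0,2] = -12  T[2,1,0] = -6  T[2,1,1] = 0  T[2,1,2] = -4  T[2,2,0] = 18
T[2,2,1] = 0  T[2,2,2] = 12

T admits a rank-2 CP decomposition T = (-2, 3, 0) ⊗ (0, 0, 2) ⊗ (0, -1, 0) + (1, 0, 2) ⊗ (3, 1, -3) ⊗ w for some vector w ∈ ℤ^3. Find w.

w = (-3, 0, -2)

Subtract the known terms from T to get the rank-1 residual R = (1, 0, 2) ⊗ (3, 1, -3) ⊗ w, so R[i,j,k] = a[i]·b[j]·w[k]. Pick indices with nonzero a[0]·b[0] = (1)·(3) = 3. Only the fibre through (0,0,·) is needed: R[0,0,:] = T[0,0,:] − Σₗ aₗ[0]bₗ[0]cₗ = [-9, 0, -6] − (-2)·(0)·(0, -1, 0) = [-9, 0, -6]. Then w[k] = R[0,0,k] / 3 for each k, giving w = [-9, 0, -6] / 3 = (-3, 0, -2).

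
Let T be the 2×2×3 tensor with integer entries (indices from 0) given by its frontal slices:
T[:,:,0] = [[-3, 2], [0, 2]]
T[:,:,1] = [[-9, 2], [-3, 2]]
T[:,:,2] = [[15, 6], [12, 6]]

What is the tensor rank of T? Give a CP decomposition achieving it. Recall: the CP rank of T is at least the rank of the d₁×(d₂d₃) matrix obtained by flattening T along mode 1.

rank(T) = 2

Lower bound: in the mode-1 unfolding of T (rows indexed by i, columns by (j,k)) the 2×2 minor on rows i ∈ {0, 1}, columns (j,k) ∈ {(0,0), (0,1)} is det [[-3, -9], [0, -3]] = 9 ≠ 0, so that unfolding has rank ≥ 2 and hence rank(T) ≥ 2 (CP rank is at least every unfolding rank, though it can be larger).
Upper bound: with S_k = T[:,:,k], the two rank-1 terms a₁b₁ᵀ, a₂b₂ᵀ are the rank-1 members of the pencil x·S₀ + y·S₁.
det(x·S₀ + y·S₁) is −6·x² − 18·xy − 12·y² = (-6)·(x + 2·y)(x + y), vanishing at (x:y) = (2:-1) and (1:-1).
M₁ = 2·S₀ − S₁ = [[3, 2], [3, 2]] = [1, 1][3, 2]ᵀ and M₂ = S₀ − S₁ = [[6, 0], [3, 0]] = 3·[2, 1][1, 0]ᵀ, so take a₁ = [1, 1], b₁ = [3, 2], a₂ = [2, 1], b₂ = [1, 0].
Each slice is an integer combination of E₁ = a₁b₁ᵀ and E₂ = a₂b₂ᵀ: S₀ = E₁ − 3·E₂, S₁ = E₁ − 6·E₂, S₂ = 3·E₁ + 3·E₂; reading off coefficients, c₁ = [1, 1, 3] and c₂ = [-3, -6, 3].
Hence T = [1, 1] (x) [3, 2] (x) [1, 1, 3] + [2, 1] (x) [1, 0] (x) [-3, -6, 3], so rank(T) ≤ 2.
These bounds meet, so rank(T) = 2.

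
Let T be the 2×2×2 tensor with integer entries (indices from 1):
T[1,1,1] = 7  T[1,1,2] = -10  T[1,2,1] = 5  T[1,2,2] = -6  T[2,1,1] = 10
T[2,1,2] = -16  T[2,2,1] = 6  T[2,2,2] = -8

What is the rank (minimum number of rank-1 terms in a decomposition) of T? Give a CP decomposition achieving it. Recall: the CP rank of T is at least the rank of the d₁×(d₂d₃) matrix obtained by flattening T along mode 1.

Lower bound: in the mode-1 unfolding of T (rows indexed by i, columns by (j,k)) the 2×2 minor on rows i ∈ {1, 2}, columns (j,k) ∈ {(1,1), (1,2)} is det [[7, -10], [10, -16]] = -12 ≠ 0, so that unfolding has rank ≥ 2 and hence rank(T) ≥ 2 (CP rank is at least every unfolding rank, though it can be larger).
Upper bound: with S_k = T[:,:,k], the two rank-1 terms a₁b₁ᵀ, a₂b₂ᵀ are the rank-1 members of the pencil x·S₁ + y·S₂.
det(x·S₁ + y·S₂) is −8·x² + 24·xy − 16·y² = (-8)·(x − 2·y)(x − y), vanishing at (x:y) = (2:1) and (1:1).
M₁ = 2·S₁ + S₂ = [[4, 4], [4, 4]] = 4·[1, 1][1, 1]ᵀ and M₂ = S₁ + S₂ = [[-3, -1], [-6, -2]] = −[1, 2][3, 1]ᵀ, so take a₁ = [1, 1], b₁ = [1, 1], a₂ = [1, 2], b₂ = [3, 1].
Each slice is an integer combination of E₁ = a₁b₁ᵀ and E₂ = a₂b₂ᵀ: S₁ = 4·E₁ + E₂, S₂ = −4·E₁ − 2·E₂; reading off coefficients, c₁ = [4, -4] and c₂ = [1, -2].
Hence T = [1, 1] (x) [1, 1] (x) [4, -4] + [1, 2] (x) [3, 1] (x) [1, -2], so rank(T) ≤ 2.
These bounds meet, so rank(T) = 2.

rank(T) = 2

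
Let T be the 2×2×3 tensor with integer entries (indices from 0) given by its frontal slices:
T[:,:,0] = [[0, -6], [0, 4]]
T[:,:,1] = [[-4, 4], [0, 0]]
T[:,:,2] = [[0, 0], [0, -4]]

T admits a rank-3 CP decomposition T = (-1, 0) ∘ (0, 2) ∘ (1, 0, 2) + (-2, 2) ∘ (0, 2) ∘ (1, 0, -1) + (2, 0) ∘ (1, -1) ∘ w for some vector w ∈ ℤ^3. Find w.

w = (0, -2, 0)

Subtract the known terms from T to get the rank-1 residual R = (2, 0) ∘ (1, -1) ∘ w, so R[i,j,k] = a[i]·b[j]·w[k]. Pick indices with nonzero a[0]·b[0] = (2)·(1) = 2. Only the fibre through (0,0,·) is needed: R[0,0,:] = T[0,0,:] − Σₗ aₗ[0]bₗ[0]cₗ = [0, -4, 0] − (-1)·(0)·(1, 0, 2) − (-2)·(0)·(1, 0, -1) = [0, -4, 0]. Then w[k] = R[0,0,k] / 2 for each k, giving w = [0, -4, 0] / 2 = (0, -2, 0).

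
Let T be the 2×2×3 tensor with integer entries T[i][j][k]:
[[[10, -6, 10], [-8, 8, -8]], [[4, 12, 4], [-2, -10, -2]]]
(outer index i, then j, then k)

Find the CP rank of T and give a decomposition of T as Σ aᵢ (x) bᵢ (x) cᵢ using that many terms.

rank(T) = 2

Lower bound: in the mode-2 unfolding of T (rows indexed by j, columns by (i,k)) the 2×2 minor on rows j ∈ {0, 1}, columns (i,k) ∈ {(0,0), (0,1)} is det [[10, -6], [-8, 8]] = 32 ≠ 0, so that unfolding has rank ≥ 2 and hence rank(T) ≥ 2 (CP rank is at least every unfolding rank, though it can be larger).
Upper bound: with S_k = T[:,:,k], the two rank-1 terms a₁b₁ᵀ, a₂b₂ᵀ are the rank-1 members of the pencil x·S₀ + y·S₁.
det(x·S₀ + y·S₁) is 12·x² − 24·xy − 36·y² = 12·(x − 3·y)(x + y), vanishing at (x:y) = (3:1) and (1:-1).
M₁ = 3·S₀ + S₁ = [[24, -16], [24, -16]] = 8·(1, 1)(3, -2)ᵀ and M₂ = S₀ − S₁ = [[16, -16], [-8, 8]] = 8·(2, -1)(1, -1)ᵀ, so take a₁ = (1, 1), b₁ = (3, -2), a₂ = (2, -1), b₂ = (1, -1).
Each slice is an integer combination of E₁ = a₁b₁ᵀ and E₂ = a₂b₂ᵀ: S₀ = 2·E₁ + 2·E₂, S₁ = 2·E₁ − 6·E₂, S₂ = 2·E₁ + 2·E₂; reading off coefficients, c₁ = (2, 2, 2) and c₂ = (2, -6, 2).
Hence T = (1, 1) (x) (3, -2) (x) (2, 2, 2) + (2, -1) (x) (1, -1) (x) (2, -6, 2), so rank(T) ≤ 2.
These bounds meet, so rank(T) = 2.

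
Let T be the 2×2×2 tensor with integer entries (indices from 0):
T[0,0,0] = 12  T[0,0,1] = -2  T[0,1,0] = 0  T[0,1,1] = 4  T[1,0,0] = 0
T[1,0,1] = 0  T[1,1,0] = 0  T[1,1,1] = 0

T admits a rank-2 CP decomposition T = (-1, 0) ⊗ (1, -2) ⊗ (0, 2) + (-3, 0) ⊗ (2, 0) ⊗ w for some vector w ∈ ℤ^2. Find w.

w = (-2, 0)

Subtract the known terms from T to get the rank-1 residual R = (-3, 0) ⊗ (2, 0) ⊗ w, so R[i,j,k] = a[i]·b[j]·w[k]. Pick indices with nonzero a[0]·b[0] = (-3)·(2) = -6. Only the fibre through (0,0,·) is needed: R[0,0,:] = T[0,0,:] − Σₗ aₗ[0]bₗ[0]cₗ = [12, -2] − (-1)·(1)·(0, 2) = [12, 0]. Then w[k] = R[0,0,k] / -6 for each k, giving w = [12, 0] / -6 = (-2, 0).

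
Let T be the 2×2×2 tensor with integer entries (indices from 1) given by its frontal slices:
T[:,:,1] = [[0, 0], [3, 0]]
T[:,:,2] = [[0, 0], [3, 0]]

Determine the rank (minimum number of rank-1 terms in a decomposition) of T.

1

Lower bound: T ≠ 0 (e.g. T[2,1,1] = 3), so rank(T) ≥ 1.
Upper bound: if T = a ∘ b ∘ c then every fibre of T is a multiple of the corresponding factor, so read the factors off the fibres through the nonzero entry T[2,1,1] = 3.
The mode-1 fibre T[:,1,1] = [0, 3] gives a = (0, 1) (primitive direction); the mode-2 fibre T[2,:,1] = [3, 0] gives b = (1, 0); then c[k] = T[2,1,k] / (a[2]·b[1]) = [3, 3] / 1 = (3, 3).
Expanding (0, 1) ∘ (1, 0) ∘ (3, 3) reproduces all 8 entries of T, so T = (0, 1) ∘ (1, 0) ∘ (3, 3) and rank(T) ≤ 1.
These bounds meet, so rank(T) = 1.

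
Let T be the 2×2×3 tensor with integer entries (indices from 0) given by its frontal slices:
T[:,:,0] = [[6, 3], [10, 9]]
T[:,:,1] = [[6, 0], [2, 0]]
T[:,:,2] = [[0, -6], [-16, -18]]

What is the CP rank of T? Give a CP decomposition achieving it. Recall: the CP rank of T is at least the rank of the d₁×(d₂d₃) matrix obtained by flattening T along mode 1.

rank(T) = 2

Lower bound: the mode-2 unfolding of T (rows indexed by j, columns by (i,k) = (0,0), (0,1), (0,2), (1,0), (1,1), (1,2)) is [[6, 6, 0, 10, 2, -16], [3, 0, -6, 9, 0, -18]].
There the 2×2 minor on rows j ∈ {0, 1}, columns (i,k) ∈ {(0,0), (0,1)} is det [[6, 6], [3, 0]] = -18 ≠ 0, so this unfolding has rank ≥ 2; CP rank is at least every unfolding rank, so rank(T) ≥ 2. (This is only a lower bound: in general the CP rank may exceed every unfolding rank, so we still need to exhibit 2 rank-1 terms summing to T.)
Upper bound — finding two terms. Write S_k = T[:,:,k] for the frontal slices: S₀ = [[6, 3], [10, 9]], S₁ = [[6, 0], [2, 0]], S₂ = [[0, -6], [-16, -18]].
If T = a₁ (x) b₁ (x) c₁ + a₂ (x) b₂ (x) c₂ then each S_k = c₁[k]·a₁b₁ᵀ + c₂[k]·a₂b₂ᵀ. S₀ and S₁ are linearly independent, so a₁b₁ᵀ and a₂b₂ᵀ must span the same plane of matrices: they are the rank-1 matrices of the form x·S₀ + y·S₁.
det(x·S₀ + y·S₁) is 24·x² + 48·xy = 24·(x + 2·y)(x), vanishing at (x:y) = (2:-1) and (0:1).
M₁ = 2·S₀ − S₁ = [[6, 6], [18, 18]] = 6·(1, 3)(1, 1)ᵀ and M₂ = S₁ = [[6, 0], [2, 0]] = 2·(3, 1)(1, 0)ᵀ, so take a₁ = (1, 3), b₁ = (1, 1), a₂ = (3, 1), b₂ = (1, 0).
Each slice is an integer combination of E₁ = a₁b₁ᵀ and E₂ = a₂b₂ᵀ: S₀ = 3·E₁ + E₂, S₁ = 2·E₂, S₂ = −6·E₁ + 2·E₂; reading off coefficients, c₁ = (3, 0, -6) and c₂ = (1, 2, 2).
Hence T = (1, 3) (x) (1, 1) (x) (3, 0, -6) + (3, 1) (x) (1, 0) (x) (1, 2, 2), so rank(T) ≤ 2.
These bounds meet, so rank(T) = 2.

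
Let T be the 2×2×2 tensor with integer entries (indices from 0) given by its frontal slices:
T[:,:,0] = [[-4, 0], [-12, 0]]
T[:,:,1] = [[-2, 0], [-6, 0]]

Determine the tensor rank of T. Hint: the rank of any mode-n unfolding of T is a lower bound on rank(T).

1

Lower bound: T ≠ 0 (e.g. T[0,0,0] = -4), so rank(T) ≥ 1.
Upper bound: if T = a ⊗ b ⊗ c then every fibre of T is a multiple of the corresponding factor, so read the factors off the fibres through the nonzero entry T[0,0,0] = -4.
The mode-1 fibre T[:,0,0] = [-4, -12] gives a = (1, 3) (primitive direction); the mode-2 fibre T[0,:,0] = [-4, 0] gives b = (1, 0); then c[k] = T[0,0,k] / (a[0]·b[0]) = [-4, -2] / 1 = (-4, -2).
Expanding (1, 3) ⊗ (1, 0) ⊗ (-4, -2) reproduces all 8 entries of T, so T = (1, 3) ⊗ (1, 0) ⊗ (-4, -2) and rank(T) ≤ 1.
These bounds meet, so rank(T) = 1.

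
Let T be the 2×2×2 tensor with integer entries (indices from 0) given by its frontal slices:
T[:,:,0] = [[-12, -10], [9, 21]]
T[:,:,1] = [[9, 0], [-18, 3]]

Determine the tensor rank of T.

2

Lower bound: the mode-3 unfolding of T (rows indexed by k, columns by (i,j) = (0,0), (0,1), (1,0), (1,1)) is [[-12, -10, 9, 21], [9, 0, -18, 3]].
There the 2×2 minor on rows k ∈ {0, 1}, columns (i,j) ∈ {(0,0), (0,1)} is det [[-12, -10], [9, 0]] = 90 ≠ 0, so this unfolding has rank ≥ 2; CP rank is at least every unfolding rank, so rank(T) ≥ 2. (This is only a lower bound: in general the CP rank may exceed every unfolding rank, so we still need to exhibit 2 rank-1 terms summing to T.)
Upper bound — finding two terms. Write S_k = T[:,:,k] for the frontal slices: S₀ = [[-12, -10], [9, 21]], S₁ = [[9, 0], [-18, 3]].
If T = a₁ ∘ b₁ ∘ c₁ + a₂ ∘ b₂ ∘ c₂ then each S_k = c₁[k]·a₁b₁ᵀ + c₂[k]·a₂b₂ᵀ. S₀ and S₁ are linearly independent, so a₁b₁ᵀ and a₂b₂ᵀ must span the same plane of matrices: they are the rank-1 matrices of the form x·S₀ + y·S₁.
det(x·S₀ + y·S₁) is −162·x² − 27·xy + 27·y² = (-27)·(3·x − y)(2·x + y), vanishing at (x:y) = (1:3) and (1:-2).
M₁ = S₀ + 3·S₁ = [[15, -10], [-45, 30]] = 5·[1, -3][3, -2]ᵀ and M₂ = S₀ − 2·S₁ = [[-30, -10], [45, 15]] = (-5)·[2, -3][3, 1]ᵀ, so take a₁ = [1, -3], b₁ = [3, -2], a₂ = [2, -3], b₂ = [3, 1].
Each slice is an integer combination of E₁ = a₁b₁ᵀ and E₂ = a₂b₂ᵀ: S₀ = 2·E₁ − 3·E₂, S₁ = E₁ + E₂; reading off coefficients, c₁ = [2, 1] and c₂ = [-3, 1].
Hence T = [1, -3] ∘ [3, -2] ∘ [2, 1] + [2, -3] ∘ [3, 1] ∘ [-3, 1], so rank(T) ≤ 2.
These bounds meet, so rank(T) = 2.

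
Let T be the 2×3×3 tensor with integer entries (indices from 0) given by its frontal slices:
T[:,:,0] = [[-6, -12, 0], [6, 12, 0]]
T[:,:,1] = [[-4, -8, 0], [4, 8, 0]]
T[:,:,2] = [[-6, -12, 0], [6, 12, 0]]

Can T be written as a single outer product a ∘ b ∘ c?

Yes

If T = a ∘ b ∘ c then every fibre of T is a multiple of the corresponding factor, so read the factors off the fibres through the nonzero entry T[0,0,0] = -6.
The mode-1 fibre T[:,0,0] = [-6, 6] gives a = [1, -1] (primitive direction); the mode-2 fibre T[0,:,0] = [-6, -12, 0] gives b = [1, 2, 0]; then c[k] = T[0,0,k] / (a[0]·b[0]) = [-6, -4, -6] / 1 = [-6, -4, -6].
Expanding [1, -1] ∘ [1, 2, 0] ∘ [-6, -4, -6] reproduces all 18 entries of T, so T = [1, -1] ∘ [1, 2, 0] ∘ [-6, -4, -6] and rank(T) ≤ 1.
Equivalently every frontal slice T[:,:,k] is c[k] times the rank-1 matrix [1, -1] ∘ [1, 2, 0]. So T has rank 1 (it is nonzero).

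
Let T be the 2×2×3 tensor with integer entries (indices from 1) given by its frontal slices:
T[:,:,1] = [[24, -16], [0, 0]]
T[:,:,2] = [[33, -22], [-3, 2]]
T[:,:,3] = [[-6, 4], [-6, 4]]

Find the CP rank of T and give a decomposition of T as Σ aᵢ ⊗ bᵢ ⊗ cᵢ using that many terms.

rank(T) = 2

Lower bound: in the mode-1 unfolding of T (rows indexed by i, columns by (j,k)) the 2×2 minor on rows i ∈ {1, 2}, columns (j,k) ∈ {(1,1), (1,2)} is det [[24, 33], [0, -3]] = -72 ≠ 0, so that unfolding has rank ≥ 2 and hence rank(T) ≥ 2 (CP rank is at least every unfolding rank, though it can be larger).
Upper bound: T[:,j,:] = b[j]·M for every slice, with b = [3, -2] and M = [[8, 11, -2], [0, -1, -2]] (rows i, columns k).
Splitting M by its rows (i = 1, 2), M = [1, 0][8, 11, -2]ᵀ + [0, 1][0, -1, -2]ᵀ.
Hence T = [1, 0] ⊗ [3, -2] ⊗ [8, 11, -2] + [0, 1] ⊗ [3, -2] ⊗ [0, -1, -2], so rank(T) ≤ 2.
These bounds meet, so rank(T) = 2.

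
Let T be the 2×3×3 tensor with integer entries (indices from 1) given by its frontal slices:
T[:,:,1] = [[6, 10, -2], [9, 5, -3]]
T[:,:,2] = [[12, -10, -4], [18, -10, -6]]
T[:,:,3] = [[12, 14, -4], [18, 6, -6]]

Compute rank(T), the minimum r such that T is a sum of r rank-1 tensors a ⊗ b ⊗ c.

2

Lower bound: the mode-2 unfolding of T (rows indexed by j, columns by (i,k) = (1,1), (1,2), (1,3), (2,1), (2,2), (2,3)) is [[6, 12, 12, 9, 18, 18], [10, -10, 14, 5, -10, 6], [-2, -4, -4, -3, -6, -6]].
There the 2×2 minor on rows j ∈ {1, 2}, columns (i,k) ∈ {(1,1), (1,2)} is det [[6, 12], [10, -10]] = -180 ≠ 0, so this unfolding has rank ≥ 2; CP rank is at least every unfolding rank, so rank(T) ≥ 2. (This is only a lower bound: in general the CP rank may exceed every unfolding rank, so we still need to exhibit 2 rank-1 terms summing to T.)
Upper bound — finding two terms. Write S_k = T[:,:,k] for the frontal slices: S₁ = [[6, 10, -2], [9, 5, -3]], S₂ = [[12, -10, -4], [18, -10, -6]], S₃ = [[12, 14, -4], [18, 6, -6]].
If T = a₁ ⊗ b₁ ⊗ c₁ + a₂ ⊗ b₂ ⊗ c₂ then each S_k = c₁[k]·a₁b₁ᵀ + c₂[k]·a₂b₂ᵀ. S₁ and S₂ are linearly independent, so a₁b₁ᵀ and a₂b₂ᵀ must span the same plane of matrices: they are the rank-1 matrices of the form x·S₁ + y·S₂.
The 2×2 minor of x·S₁ + y·S₂ on rows {1,2}, columns {1,2} is −60·x² − 90·xy + 60·y² = (-30)·(x + 2·y)(2·x − y), vanishing at (x:y) = (2:-1) and (1:2).
M₁ = 2·S₁ − S₂ = [[0, 30, 0], [0, 20, 0]] = 10·[3, 2][0, 1, 0]ᵀ and M₂ = S₁ + 2·S₂ = [[30, -10, -10], [45, -15, -15]] = 5·[2, 3][3, -1, -1]ᵀ, so take a₁ = [3, 2], b₁ = [0, 1, 0], a₂ = [2, 3], b₂ = [3, -1, -1].
Each slice is an integer combination of E₁ = a₁b₁ᵀ and E₂ = a₂b₂ᵀ: S₁ = 4·E₁ + E₂, S₂ = −2·E₁ + 2·E₂, S₃ = 6·E₁ + 2·E₂; reading off coefficients, c₁ = [4, -2, 6] and c₂ = [1, 2, 2].
Hence T = [3, 2] ⊗ [0, 1, 0] ⊗ [4, -2, 6] + [2, 3] ⊗ [3, -1, -1] ⊗ [1, 2, 2], so rank(T) ≤ 2.
These bounds meet, so rank(T) = 2.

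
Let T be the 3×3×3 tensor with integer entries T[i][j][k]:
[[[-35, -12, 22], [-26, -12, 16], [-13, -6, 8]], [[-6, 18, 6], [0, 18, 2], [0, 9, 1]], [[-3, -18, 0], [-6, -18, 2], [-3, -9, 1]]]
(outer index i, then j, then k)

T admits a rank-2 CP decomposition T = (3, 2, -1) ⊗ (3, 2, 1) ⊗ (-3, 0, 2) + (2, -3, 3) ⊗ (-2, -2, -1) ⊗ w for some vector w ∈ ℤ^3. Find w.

Subtract the known terms from T to get the rank-1 residual R = (2, -3, 3) ⊗ (-2, -2, -1) ⊗ w, so R[i,j,k] = a[i]·b[j]·w[k]. Pick indices with nonzero a[0]·b[0] = (2)·(-2) = -4. Only the fibre through (0,0,·) is needed: R[0,0,:] = T[0,0,:] − Σₗ aₗ[0]bₗ[0]cₗ = [-35, -12, 22] − (3)·(3)·(-3, 0, 2) = [-8, -12, 4]. Then w[k] = R[0,0,k] / -4 for each k, giving w = [-8, -12, 4] / -4 = (2, 3, -1).

w = (2, 3, -1)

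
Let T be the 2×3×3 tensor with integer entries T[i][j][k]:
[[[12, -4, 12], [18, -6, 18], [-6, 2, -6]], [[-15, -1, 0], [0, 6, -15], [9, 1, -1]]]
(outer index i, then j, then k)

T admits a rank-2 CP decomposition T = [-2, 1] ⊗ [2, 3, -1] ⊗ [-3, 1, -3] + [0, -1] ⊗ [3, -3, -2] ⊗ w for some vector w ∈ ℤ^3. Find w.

w = [3, 1, -2]

Subtract the known terms from T to get the rank-1 residual R = [0, -1] ⊗ [3, -3, -2] ⊗ w, so R[i,j,k] = a[i]·b[j]·w[k]. Pick indices with nonzero a[1]·b[0] = (-1)·(3) = -3. Only the fibre through (1,0,·) is needed: R[1,0,:] = T[1,0,:] − Σₗ aₗ[1]bₗ[0]cₗ = [-15, -1, 0] − (1)·(2)·[-3, 1, -3] = [-9, -3, 6]. Then w[k] = R[1,0,k] / -3 for each k, giving w = [-9, -3, 6] / -3 = [3, 1, -2].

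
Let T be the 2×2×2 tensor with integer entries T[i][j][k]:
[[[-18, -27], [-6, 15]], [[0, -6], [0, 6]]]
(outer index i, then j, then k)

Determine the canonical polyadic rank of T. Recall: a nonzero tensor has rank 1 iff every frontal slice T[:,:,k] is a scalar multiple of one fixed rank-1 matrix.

2

Lower bound: the mode-1 unfolding of T (rows indexed by i, columns by (j,k) = (0,0), (0,1), (1,0), (1,1)) is [[-18, -27, -6, 15], [0, -6, 0, 6]].
There the 2×2 minor on rows i ∈ {0, 1}, columns (j,k) ∈ {(0,0), (0,1)} is det [[-18, -27], [0, -6]] = 108 ≠ 0, so this unfolding has rank ≥ 2; CP rank is at least every unfolding rank, so rank(T) ≥ 2. (This is only a lower bound: in general the CP rank may exceed every unfolding rank, so we still need to exhibit 2 rank-1 terms summing to T.)
Upper bound — finding two terms. Write S_k = T[:,:,k] for the frontal slices: S₀ = [[-18, -6], [0, 0]], S₁ = [[-27, 15], [-6, 6]].
If T = a₁ (x) b₁ (x) c₁ + a₂ (x) b₂ (x) c₂ then each S_k = c₁[k]·a₁b₁ᵀ + c₂[k]·a₂b₂ᵀ. S₀ and S₁ are linearly independent, so a₁b₁ᵀ and a₂b₂ᵀ must span the same plane of matrices: they are the rank-1 matrices of the form x·S₀ + y·S₁.
det(x·S₀ + y·S₁) is −144·xy − 72·y² = (-72)·(y)(2·x + y), vanishing at (x:y) = (1:0) and (1:-2).
M₁ = S₀ = [[-18, -6], [0, 0]] = (-6)·[1, 0][3, 1]ᵀ and M₂ = S₀ − 2·S₁ = [[36, -36], [12, -12]] = 12·[3, 1][1, -1]ᵀ, so take a₁ = [1, 0], b₁ = [3, 1], a₂ = [3, 1], b₂ = [1, -1].
Each slice is an integer combination of E₁ = a₁b₁ᵀ and E₂ = a₂b₂ᵀ: S₀ = −6·E₁, S₁ = −3·E₁ − 6·E₂; reading off coefficients, c₁ = [-6, -3] and c₂ = [0, -6].
Hence T = [1, 0] (x) [3, 1] (x) [-6, -3] + [3, 1] (x) [1, -1] (x) [0, -6], so rank(T) ≤ 2.
These bounds meet, so rank(T) = 2.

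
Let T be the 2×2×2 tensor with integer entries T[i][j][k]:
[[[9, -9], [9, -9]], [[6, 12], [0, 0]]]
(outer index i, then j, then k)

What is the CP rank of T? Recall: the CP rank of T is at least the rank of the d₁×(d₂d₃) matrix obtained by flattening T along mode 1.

2

Lower bound: the mode-1 unfolding of T (rows indexed by i, columns by (j,k) = (0,0), (0,1), (1,0), (1,1)) is [[9, -9, 9, -9], [6, 12, 0, 0]].
There the 2×2 minor on rows i ∈ {0, 1}, columns (j,k) ∈ {(0,0), (0,1)} is det [[9, -9], [6, 12]] = 162 ≠ 0, so this unfolding has rank ≥ 2; CP rank is at least every unfolding rank, so rank(T) ≥ 2. (This is only a lower bound: in general the CP rank may exceed every unfolding rank, so we still need to exhibit 2 rank-1 terms summing to T.)
Upper bound — finding two terms. Write S_k = T[:,:,k] for the frontal slices: S₀ = [[9, 9], [6, 0]], S₁ = [[-9, -9], [12, 0]].
If T = a₁ ⊗ b₁ ⊗ c₁ + a₂ ⊗ b₂ ⊗ c₂ then each S_k = c₁[k]·a₁b₁ᵀ + c₂[k]·a₂b₂ᵀ. S₀ and S₁ are linearly independent, so a₁b₁ᵀ and a₂b₂ᵀ must span the same plane of matrices: they are the rank-1 matrices of the form x·S₀ + y·S₁.
det(x·S₀ + y·S₁) is −54·x² − 54·xy + 108·y² = (-54)·(x + 2·y)(x − y), vanishing at (x:y) = (2:-1) and (1:1).
M₁ = 2·S₀ − S₁ = [[27, 27], [0, 0]] = 27·(1, 0)(1, 1)ᵀ and M₂ = S₀ + S₁ = [[0, 0], [18, 0]] = 18·(0, 1)(1, 0)ᵀ, so take a₁ = (1, 0), b₁ = (1, 1), a₂ = (0, 1), b₂ = (1, 0).
Each slice is an integer combination of E₁ = a₁b₁ᵀ and E₂ = a₂b₂ᵀ: S₀ = 9·E₁ + 6·E₂, S₁ = −9·E₁ + 12·E₂; reading off coefficients, c₁ = (9, -9) and c₂ = (6, 12).
Hence T = (1, 0) ⊗ (1, 1) ⊗ (9, -9) + (0, 1) ⊗ (1, 0) ⊗ (6, 12), so rank(T) ≤ 2.
These bounds meet, so rank(T) = 2.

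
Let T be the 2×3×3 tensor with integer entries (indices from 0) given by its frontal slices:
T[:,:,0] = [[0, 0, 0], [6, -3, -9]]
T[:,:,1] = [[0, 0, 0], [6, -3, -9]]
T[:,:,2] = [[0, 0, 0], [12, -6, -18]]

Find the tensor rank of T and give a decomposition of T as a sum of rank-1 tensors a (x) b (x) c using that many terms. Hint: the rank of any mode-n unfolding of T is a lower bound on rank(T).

Lower bound: T ≠ 0 (e.g. T[1,0,0] = 6), so rank(T) ≥ 1.
Upper bound: if T = a (x) b (x) c then every fibre of T is a multiple of the corresponding factor, so read the factors off the fibres through the nonzero entry T[1,0,0] = 6.
The mode-1 fibre T[:,0,0] = [0, 6] gives a = [0, 1] (primitive direction); the mode-2 fibre T[1,:,0] = [6, -3, -9] gives b = [2, -1, -3]; then c[k] = T[1,0,k] / (a[1]·b[0]) = [6, 6, 12] / 2 = [3, 3, 6].
Expanding [0, 1] (x) [2, -1, -3] (x) [3, 3, 6] reproduces all 18 entries of T, so T = [0, 1] (x) [2, -1, -3] (x) [3, 3, 6] and rank(T) ≤ 1.
These bounds meet, so rank(T) = 1.
Check entry T[1,1,2] = -6: (1)·(-1)·(6) = -6.

rank(T) = 1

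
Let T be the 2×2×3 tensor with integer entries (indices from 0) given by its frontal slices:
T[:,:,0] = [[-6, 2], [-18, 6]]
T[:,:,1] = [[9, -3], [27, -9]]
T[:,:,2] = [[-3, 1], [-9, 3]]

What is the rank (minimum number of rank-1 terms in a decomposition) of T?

Lower bound: T ≠ 0 (e.g. T[0,0,0] = -6), so rank(T) ≥ 1.
Upper bound: if T = a ∘ b ∘ c then every fibre of T is a multiple of the corresponding factor, so read the factors off the fibres through the nonzero entry T[0,0,0] = -6.
The mode-1 fibre T[:,0,0] = [-6, -18] gives a = (1, 3) (primitive direction); the mode-2 fibre T[0,:,0] = [-6, 2] gives b = (3, -1); then c[k] = T[0,0,k] / (a[0]·b[0]) = [-6, 9, -3] / 3 = (-2, 3, -1).
Expanding (1, 3) ∘ (3, -1) ∘ (-2, 3, -1) reproduces all 12 entries of T, so T = (1, 3) ∘ (3, -1) ∘ (-2, 3, -1) and rank(T) ≤ 1.
These bounds meet, so rank(T) = 1.

1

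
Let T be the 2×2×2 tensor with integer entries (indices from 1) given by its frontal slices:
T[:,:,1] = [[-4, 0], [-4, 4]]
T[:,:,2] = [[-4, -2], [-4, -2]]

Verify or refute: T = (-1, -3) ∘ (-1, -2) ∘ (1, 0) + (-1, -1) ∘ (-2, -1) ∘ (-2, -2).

Reconstruct entry (1,1,1) from the claimed factors: Σₗ aₗ[1]bₗ[1]cₗ[1] = (-1)·(-1)·(1) + (-1)·(-2)·(-2) = -3, but T[1,1,1] = -4. The claim is false.

No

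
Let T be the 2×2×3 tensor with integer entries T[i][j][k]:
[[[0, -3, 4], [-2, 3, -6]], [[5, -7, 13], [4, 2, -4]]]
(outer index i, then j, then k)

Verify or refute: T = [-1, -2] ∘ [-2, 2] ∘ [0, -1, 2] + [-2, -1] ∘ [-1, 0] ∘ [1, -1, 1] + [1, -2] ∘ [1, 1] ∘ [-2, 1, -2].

Reconstruct entrywise from the claimed factors. For example, T[1,1,0] = 4 and Σₗ aₗ[1]bₗ[1]cₗ[0] = (-2)·(2)·(0) + (-1)·(0)·(1) + (-2)·(1)·(-2) = 4; checking all 12 entries, every one matches. The claim holds.

Yes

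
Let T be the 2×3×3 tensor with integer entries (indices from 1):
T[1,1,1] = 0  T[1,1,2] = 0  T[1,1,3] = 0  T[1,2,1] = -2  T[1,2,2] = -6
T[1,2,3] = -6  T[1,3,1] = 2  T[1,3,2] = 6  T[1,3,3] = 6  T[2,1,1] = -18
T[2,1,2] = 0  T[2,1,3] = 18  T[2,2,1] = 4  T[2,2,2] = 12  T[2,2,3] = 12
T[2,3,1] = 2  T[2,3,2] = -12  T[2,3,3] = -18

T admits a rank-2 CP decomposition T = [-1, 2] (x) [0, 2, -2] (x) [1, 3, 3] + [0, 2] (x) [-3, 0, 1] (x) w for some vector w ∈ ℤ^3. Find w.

Subtract the known terms from T to get the rank-1 residual R = [0, 2] (x) [-3, 0, 1] (x) w, so R[i,j,k] = a[i]·b[j]·w[k]. Pick indices with nonzero a[2]·b[1] = (2)·(-3) = -6. Only the fibre through (2,1,·) is needed: R[2,1,:] = T[2,1,:] − Σₗ aₗ[2]bₗ[1]cₗ = [-18, 0, 18] − (2)·(0)·[1, 3, 3] = [-18, 0, 18]. Then w[k] = R[2,1,k] / -6 for each k, giving w = [-18, 0, 18] / -6 = [3, 0, -3].

w = [3, 0, -3]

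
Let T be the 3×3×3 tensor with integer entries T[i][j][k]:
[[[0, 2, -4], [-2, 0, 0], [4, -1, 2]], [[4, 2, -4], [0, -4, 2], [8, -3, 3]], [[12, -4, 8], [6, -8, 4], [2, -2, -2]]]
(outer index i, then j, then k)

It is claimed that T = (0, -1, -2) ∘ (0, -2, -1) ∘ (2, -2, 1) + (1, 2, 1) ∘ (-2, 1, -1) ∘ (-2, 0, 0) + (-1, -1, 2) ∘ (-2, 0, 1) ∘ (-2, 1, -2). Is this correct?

Yes

Reconstruct entrywise from the claimed factors. For example, T[0,1,0] = -2 and Σₗ aₗ[0]bₗ[1]cₗ[0] = (0)·(-2)·(2) + (1)·(1)·(-2) + (-1)·(0)·(-2) = -2; checking all 27 entries, every one matches. The claim holds.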